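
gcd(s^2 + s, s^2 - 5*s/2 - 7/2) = s + 1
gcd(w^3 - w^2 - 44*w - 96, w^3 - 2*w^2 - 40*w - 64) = w^2 - 4*w - 32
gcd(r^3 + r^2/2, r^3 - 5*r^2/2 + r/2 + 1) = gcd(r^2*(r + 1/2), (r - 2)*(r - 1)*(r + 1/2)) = r + 1/2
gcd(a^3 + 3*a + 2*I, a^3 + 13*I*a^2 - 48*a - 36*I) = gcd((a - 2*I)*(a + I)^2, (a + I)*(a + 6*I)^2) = a + I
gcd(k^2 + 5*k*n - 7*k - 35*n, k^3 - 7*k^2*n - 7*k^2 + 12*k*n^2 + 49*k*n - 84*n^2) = k - 7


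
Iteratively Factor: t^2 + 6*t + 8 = (t + 4)*(t + 2)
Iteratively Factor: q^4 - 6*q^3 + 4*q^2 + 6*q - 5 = (q + 1)*(q^3 - 7*q^2 + 11*q - 5) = (q - 1)*(q + 1)*(q^2 - 6*q + 5) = (q - 1)^2*(q + 1)*(q - 5)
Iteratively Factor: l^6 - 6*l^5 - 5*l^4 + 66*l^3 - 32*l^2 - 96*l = (l - 2)*(l^5 - 4*l^4 - 13*l^3 + 40*l^2 + 48*l) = (l - 2)*(l + 1)*(l^4 - 5*l^3 - 8*l^2 + 48*l) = (l - 2)*(l + 1)*(l + 3)*(l^3 - 8*l^2 + 16*l) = (l - 4)*(l - 2)*(l + 1)*(l + 3)*(l^2 - 4*l) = (l - 4)^2*(l - 2)*(l + 1)*(l + 3)*(l)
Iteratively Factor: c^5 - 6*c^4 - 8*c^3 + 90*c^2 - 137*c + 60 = (c + 4)*(c^4 - 10*c^3 + 32*c^2 - 38*c + 15) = (c - 1)*(c + 4)*(c^3 - 9*c^2 + 23*c - 15) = (c - 5)*(c - 1)*(c + 4)*(c^2 - 4*c + 3) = (c - 5)*(c - 3)*(c - 1)*(c + 4)*(c - 1)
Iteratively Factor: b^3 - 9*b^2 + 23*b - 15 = (b - 1)*(b^2 - 8*b + 15) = (b - 3)*(b - 1)*(b - 5)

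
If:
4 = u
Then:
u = 4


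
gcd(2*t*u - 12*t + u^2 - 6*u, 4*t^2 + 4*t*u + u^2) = 2*t + u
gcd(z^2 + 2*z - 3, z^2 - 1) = z - 1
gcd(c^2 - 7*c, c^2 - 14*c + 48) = 1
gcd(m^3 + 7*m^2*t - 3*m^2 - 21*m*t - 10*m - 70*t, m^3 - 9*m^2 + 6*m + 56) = m + 2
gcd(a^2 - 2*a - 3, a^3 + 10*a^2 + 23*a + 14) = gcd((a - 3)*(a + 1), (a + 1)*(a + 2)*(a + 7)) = a + 1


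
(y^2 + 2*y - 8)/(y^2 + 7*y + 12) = (y - 2)/(y + 3)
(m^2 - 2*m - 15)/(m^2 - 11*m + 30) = (m + 3)/(m - 6)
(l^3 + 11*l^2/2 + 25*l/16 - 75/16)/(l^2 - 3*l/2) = (16*l^3 + 88*l^2 + 25*l - 75)/(8*l*(2*l - 3))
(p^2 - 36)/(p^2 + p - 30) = (p - 6)/(p - 5)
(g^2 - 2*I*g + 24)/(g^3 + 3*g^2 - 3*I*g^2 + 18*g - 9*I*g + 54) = (g + 4*I)/(g^2 + 3*g*(1 + I) + 9*I)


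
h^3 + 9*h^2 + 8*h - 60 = (h - 2)*(h + 5)*(h + 6)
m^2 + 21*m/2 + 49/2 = (m + 7/2)*(m + 7)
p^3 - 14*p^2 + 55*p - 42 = (p - 7)*(p - 6)*(p - 1)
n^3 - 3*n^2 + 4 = (n - 2)^2*(n + 1)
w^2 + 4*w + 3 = (w + 1)*(w + 3)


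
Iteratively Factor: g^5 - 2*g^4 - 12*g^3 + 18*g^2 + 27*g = (g - 3)*(g^4 + g^3 - 9*g^2 - 9*g) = (g - 3)*(g + 3)*(g^3 - 2*g^2 - 3*g) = (g - 3)*(g + 1)*(g + 3)*(g^2 - 3*g) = g*(g - 3)*(g + 1)*(g + 3)*(g - 3)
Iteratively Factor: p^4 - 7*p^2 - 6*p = (p - 3)*(p^3 + 3*p^2 + 2*p) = p*(p - 3)*(p^2 + 3*p + 2) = p*(p - 3)*(p + 1)*(p + 2)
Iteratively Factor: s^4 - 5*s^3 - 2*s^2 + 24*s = (s)*(s^3 - 5*s^2 - 2*s + 24) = s*(s + 2)*(s^2 - 7*s + 12) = s*(s - 4)*(s + 2)*(s - 3)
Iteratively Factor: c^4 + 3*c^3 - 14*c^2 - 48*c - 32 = (c - 4)*(c^3 + 7*c^2 + 14*c + 8) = (c - 4)*(c + 2)*(c^2 + 5*c + 4) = (c - 4)*(c + 1)*(c + 2)*(c + 4)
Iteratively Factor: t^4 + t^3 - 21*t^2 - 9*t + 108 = (t - 3)*(t^3 + 4*t^2 - 9*t - 36) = (t - 3)^2*(t^2 + 7*t + 12) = (t - 3)^2*(t + 3)*(t + 4)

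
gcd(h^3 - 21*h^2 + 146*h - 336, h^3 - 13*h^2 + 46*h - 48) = h - 8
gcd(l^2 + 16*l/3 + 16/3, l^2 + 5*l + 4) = l + 4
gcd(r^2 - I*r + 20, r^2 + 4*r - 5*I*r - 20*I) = r - 5*I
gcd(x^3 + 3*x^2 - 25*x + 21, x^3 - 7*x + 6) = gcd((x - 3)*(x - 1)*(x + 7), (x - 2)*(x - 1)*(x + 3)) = x - 1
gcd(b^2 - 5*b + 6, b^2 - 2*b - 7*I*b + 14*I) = b - 2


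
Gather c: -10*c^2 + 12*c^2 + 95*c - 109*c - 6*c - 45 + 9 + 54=2*c^2 - 20*c + 18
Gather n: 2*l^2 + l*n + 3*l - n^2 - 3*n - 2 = 2*l^2 + 3*l - n^2 + n*(l - 3) - 2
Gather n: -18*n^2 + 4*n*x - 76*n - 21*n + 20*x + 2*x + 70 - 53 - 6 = -18*n^2 + n*(4*x - 97) + 22*x + 11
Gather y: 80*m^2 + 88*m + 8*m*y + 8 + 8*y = 80*m^2 + 88*m + y*(8*m + 8) + 8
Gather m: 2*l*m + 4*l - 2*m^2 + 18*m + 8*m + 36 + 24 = 4*l - 2*m^2 + m*(2*l + 26) + 60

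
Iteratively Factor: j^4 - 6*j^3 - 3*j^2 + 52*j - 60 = (j - 2)*(j^3 - 4*j^2 - 11*j + 30) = (j - 5)*(j - 2)*(j^2 + j - 6) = (j - 5)*(j - 2)^2*(j + 3)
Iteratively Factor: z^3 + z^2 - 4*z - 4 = (z - 2)*(z^2 + 3*z + 2) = (z - 2)*(z + 2)*(z + 1)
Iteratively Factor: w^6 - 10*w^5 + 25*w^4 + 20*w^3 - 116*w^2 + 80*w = (w - 4)*(w^5 - 6*w^4 + w^3 + 24*w^2 - 20*w) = (w - 4)*(w - 1)*(w^4 - 5*w^3 - 4*w^2 + 20*w) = (w - 5)*(w - 4)*(w - 1)*(w^3 - 4*w) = (w - 5)*(w - 4)*(w - 2)*(w - 1)*(w^2 + 2*w) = w*(w - 5)*(w - 4)*(w - 2)*(w - 1)*(w + 2)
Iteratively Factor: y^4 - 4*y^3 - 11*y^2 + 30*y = (y - 2)*(y^3 - 2*y^2 - 15*y) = (y - 2)*(y + 3)*(y^2 - 5*y) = (y - 5)*(y - 2)*(y + 3)*(y)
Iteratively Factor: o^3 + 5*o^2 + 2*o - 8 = (o + 2)*(o^2 + 3*o - 4) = (o + 2)*(o + 4)*(o - 1)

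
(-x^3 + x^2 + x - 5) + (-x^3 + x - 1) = -2*x^3 + x^2 + 2*x - 6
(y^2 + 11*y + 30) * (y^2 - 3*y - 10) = y^4 + 8*y^3 - 13*y^2 - 200*y - 300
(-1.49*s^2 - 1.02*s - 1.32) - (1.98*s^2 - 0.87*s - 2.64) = -3.47*s^2 - 0.15*s + 1.32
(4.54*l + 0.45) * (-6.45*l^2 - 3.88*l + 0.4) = -29.283*l^3 - 20.5177*l^2 + 0.0700000000000001*l + 0.18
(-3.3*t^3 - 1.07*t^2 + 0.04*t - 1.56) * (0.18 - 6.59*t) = 21.747*t^4 + 6.4573*t^3 - 0.4562*t^2 + 10.2876*t - 0.2808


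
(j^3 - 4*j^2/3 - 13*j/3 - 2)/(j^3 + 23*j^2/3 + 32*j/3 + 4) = (j - 3)/(j + 6)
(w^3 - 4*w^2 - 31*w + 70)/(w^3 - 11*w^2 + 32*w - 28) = (w + 5)/(w - 2)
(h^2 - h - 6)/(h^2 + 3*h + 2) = (h - 3)/(h + 1)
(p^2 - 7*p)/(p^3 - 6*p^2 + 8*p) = (p - 7)/(p^2 - 6*p + 8)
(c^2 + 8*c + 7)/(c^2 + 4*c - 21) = (c + 1)/(c - 3)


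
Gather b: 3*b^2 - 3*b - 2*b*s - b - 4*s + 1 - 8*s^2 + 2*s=3*b^2 + b*(-2*s - 4) - 8*s^2 - 2*s + 1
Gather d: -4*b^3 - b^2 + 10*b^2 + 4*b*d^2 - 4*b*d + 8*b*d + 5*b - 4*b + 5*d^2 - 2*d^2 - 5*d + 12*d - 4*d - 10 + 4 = -4*b^3 + 9*b^2 + b + d^2*(4*b + 3) + d*(4*b + 3) - 6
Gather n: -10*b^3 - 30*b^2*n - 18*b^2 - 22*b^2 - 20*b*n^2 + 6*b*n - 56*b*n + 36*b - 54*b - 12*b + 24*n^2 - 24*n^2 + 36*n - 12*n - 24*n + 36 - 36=-10*b^3 - 40*b^2 - 20*b*n^2 - 30*b + n*(-30*b^2 - 50*b)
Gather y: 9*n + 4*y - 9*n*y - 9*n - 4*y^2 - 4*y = -9*n*y - 4*y^2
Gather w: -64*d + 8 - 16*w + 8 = -64*d - 16*w + 16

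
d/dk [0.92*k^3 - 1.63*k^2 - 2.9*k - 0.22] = 2.76*k^2 - 3.26*k - 2.9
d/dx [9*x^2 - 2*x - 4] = 18*x - 2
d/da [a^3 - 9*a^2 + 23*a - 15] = 3*a^2 - 18*a + 23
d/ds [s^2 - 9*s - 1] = 2*s - 9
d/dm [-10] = 0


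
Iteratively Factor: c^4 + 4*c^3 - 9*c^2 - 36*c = (c + 4)*(c^3 - 9*c) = c*(c + 4)*(c^2 - 9) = c*(c + 3)*(c + 4)*(c - 3)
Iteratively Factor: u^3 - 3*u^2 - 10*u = (u + 2)*(u^2 - 5*u) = (u - 5)*(u + 2)*(u)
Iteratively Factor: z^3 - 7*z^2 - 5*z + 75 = (z - 5)*(z^2 - 2*z - 15) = (z - 5)^2*(z + 3)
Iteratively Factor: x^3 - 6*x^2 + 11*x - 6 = (x - 3)*(x^2 - 3*x + 2) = (x - 3)*(x - 2)*(x - 1)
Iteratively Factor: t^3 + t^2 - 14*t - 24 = (t + 2)*(t^2 - t - 12) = (t - 4)*(t + 2)*(t + 3)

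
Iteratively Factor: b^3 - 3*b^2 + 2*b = (b)*(b^2 - 3*b + 2) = b*(b - 1)*(b - 2)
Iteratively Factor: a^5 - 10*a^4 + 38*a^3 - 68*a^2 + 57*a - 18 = (a - 2)*(a^4 - 8*a^3 + 22*a^2 - 24*a + 9) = (a - 3)*(a - 2)*(a^3 - 5*a^2 + 7*a - 3) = (a - 3)*(a - 2)*(a - 1)*(a^2 - 4*a + 3) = (a - 3)^2*(a - 2)*(a - 1)*(a - 1)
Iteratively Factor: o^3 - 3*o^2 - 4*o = (o + 1)*(o^2 - 4*o) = o*(o + 1)*(o - 4)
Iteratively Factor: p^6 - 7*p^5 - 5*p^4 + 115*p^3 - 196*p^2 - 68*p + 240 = (p - 2)*(p^5 - 5*p^4 - 15*p^3 + 85*p^2 - 26*p - 120) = (p - 3)*(p - 2)*(p^4 - 2*p^3 - 21*p^2 + 22*p + 40) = (p - 3)*(p - 2)*(p + 4)*(p^3 - 6*p^2 + 3*p + 10) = (p - 3)*(p - 2)*(p + 1)*(p + 4)*(p^2 - 7*p + 10) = (p - 5)*(p - 3)*(p - 2)*(p + 1)*(p + 4)*(p - 2)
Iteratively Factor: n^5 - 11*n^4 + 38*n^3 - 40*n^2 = (n)*(n^4 - 11*n^3 + 38*n^2 - 40*n) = n*(n - 4)*(n^3 - 7*n^2 + 10*n) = n^2*(n - 4)*(n^2 - 7*n + 10) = n^2*(n - 5)*(n - 4)*(n - 2)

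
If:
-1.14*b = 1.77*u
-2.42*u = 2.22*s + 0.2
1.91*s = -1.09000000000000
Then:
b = -0.68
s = -0.57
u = 0.44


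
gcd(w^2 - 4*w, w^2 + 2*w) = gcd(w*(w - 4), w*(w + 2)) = w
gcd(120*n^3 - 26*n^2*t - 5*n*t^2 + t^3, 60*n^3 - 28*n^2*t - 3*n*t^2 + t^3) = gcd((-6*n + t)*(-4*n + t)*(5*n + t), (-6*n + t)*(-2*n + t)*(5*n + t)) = -30*n^2 - n*t + t^2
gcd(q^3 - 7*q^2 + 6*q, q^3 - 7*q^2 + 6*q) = q^3 - 7*q^2 + 6*q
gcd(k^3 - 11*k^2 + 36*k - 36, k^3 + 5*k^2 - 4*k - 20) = k - 2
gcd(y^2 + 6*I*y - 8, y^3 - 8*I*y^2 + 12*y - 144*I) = y + 4*I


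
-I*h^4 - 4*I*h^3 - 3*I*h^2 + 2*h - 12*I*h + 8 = (h + 4)*(h - 2*I)*(h + I)*(-I*h + 1)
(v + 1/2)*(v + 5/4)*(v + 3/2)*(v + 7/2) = v^4 + 27*v^3/4 + 117*v^2/8 + 197*v/16 + 105/32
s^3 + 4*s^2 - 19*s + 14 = (s - 2)*(s - 1)*(s + 7)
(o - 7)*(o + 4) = o^2 - 3*o - 28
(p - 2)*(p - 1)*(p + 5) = p^3 + 2*p^2 - 13*p + 10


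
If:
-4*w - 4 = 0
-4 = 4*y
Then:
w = -1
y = -1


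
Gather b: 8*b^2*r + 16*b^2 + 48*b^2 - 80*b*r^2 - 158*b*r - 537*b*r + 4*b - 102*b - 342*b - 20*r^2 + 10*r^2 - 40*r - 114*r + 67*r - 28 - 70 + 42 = b^2*(8*r + 64) + b*(-80*r^2 - 695*r - 440) - 10*r^2 - 87*r - 56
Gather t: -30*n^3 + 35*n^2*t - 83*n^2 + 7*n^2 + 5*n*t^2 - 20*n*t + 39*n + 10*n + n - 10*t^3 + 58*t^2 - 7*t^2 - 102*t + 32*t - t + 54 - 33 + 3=-30*n^3 - 76*n^2 + 50*n - 10*t^3 + t^2*(5*n + 51) + t*(35*n^2 - 20*n - 71) + 24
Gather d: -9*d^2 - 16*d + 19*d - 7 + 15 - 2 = -9*d^2 + 3*d + 6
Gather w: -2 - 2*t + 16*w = -2*t + 16*w - 2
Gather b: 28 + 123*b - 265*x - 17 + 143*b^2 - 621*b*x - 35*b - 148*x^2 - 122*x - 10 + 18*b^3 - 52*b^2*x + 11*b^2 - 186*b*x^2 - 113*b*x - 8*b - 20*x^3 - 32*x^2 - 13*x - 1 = 18*b^3 + b^2*(154 - 52*x) + b*(-186*x^2 - 734*x + 80) - 20*x^3 - 180*x^2 - 400*x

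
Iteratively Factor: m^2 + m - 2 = (m - 1)*(m + 2)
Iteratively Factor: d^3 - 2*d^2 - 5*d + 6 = (d - 1)*(d^2 - d - 6) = (d - 1)*(d + 2)*(d - 3)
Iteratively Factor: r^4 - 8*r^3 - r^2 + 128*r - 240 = (r + 4)*(r^3 - 12*r^2 + 47*r - 60) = (r - 5)*(r + 4)*(r^2 - 7*r + 12) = (r - 5)*(r - 3)*(r + 4)*(r - 4)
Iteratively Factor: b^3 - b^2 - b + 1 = (b - 1)*(b^2 - 1) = (b - 1)^2*(b + 1)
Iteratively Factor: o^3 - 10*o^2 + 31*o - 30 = (o - 2)*(o^2 - 8*o + 15) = (o - 5)*(o - 2)*(o - 3)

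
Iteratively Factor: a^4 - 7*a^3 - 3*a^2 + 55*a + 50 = (a + 2)*(a^3 - 9*a^2 + 15*a + 25) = (a + 1)*(a + 2)*(a^2 - 10*a + 25) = (a - 5)*(a + 1)*(a + 2)*(a - 5)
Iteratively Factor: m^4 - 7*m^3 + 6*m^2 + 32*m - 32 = (m - 4)*(m^3 - 3*m^2 - 6*m + 8) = (m - 4)*(m + 2)*(m^2 - 5*m + 4) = (m - 4)^2*(m + 2)*(m - 1)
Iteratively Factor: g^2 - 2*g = (g - 2)*(g)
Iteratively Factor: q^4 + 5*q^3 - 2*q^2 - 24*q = (q + 3)*(q^3 + 2*q^2 - 8*q) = (q + 3)*(q + 4)*(q^2 - 2*q) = q*(q + 3)*(q + 4)*(q - 2)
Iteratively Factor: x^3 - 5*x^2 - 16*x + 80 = (x - 5)*(x^2 - 16) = (x - 5)*(x - 4)*(x + 4)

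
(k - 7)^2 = k^2 - 14*k + 49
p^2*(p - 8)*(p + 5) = p^4 - 3*p^3 - 40*p^2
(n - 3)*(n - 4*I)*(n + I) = n^3 - 3*n^2 - 3*I*n^2 + 4*n + 9*I*n - 12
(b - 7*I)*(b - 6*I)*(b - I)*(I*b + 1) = I*b^4 + 15*b^3 - 69*I*b^2 - 97*b + 42*I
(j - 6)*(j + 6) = j^2 - 36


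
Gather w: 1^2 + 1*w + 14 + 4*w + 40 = 5*w + 55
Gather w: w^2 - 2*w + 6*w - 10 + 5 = w^2 + 4*w - 5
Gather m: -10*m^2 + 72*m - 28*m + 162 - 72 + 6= -10*m^2 + 44*m + 96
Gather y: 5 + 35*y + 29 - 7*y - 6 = 28*y + 28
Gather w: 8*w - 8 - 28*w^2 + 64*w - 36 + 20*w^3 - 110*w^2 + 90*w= 20*w^3 - 138*w^2 + 162*w - 44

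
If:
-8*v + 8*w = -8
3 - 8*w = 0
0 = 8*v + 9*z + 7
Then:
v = 11/8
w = 3/8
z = -2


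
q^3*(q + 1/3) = q^4 + q^3/3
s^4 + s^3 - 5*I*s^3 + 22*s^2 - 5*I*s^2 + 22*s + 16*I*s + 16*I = (s + 1)*(s - 8*I)*(s + I)*(s + 2*I)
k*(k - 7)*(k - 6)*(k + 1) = k^4 - 12*k^3 + 29*k^2 + 42*k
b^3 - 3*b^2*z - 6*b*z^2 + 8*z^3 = (b - 4*z)*(b - z)*(b + 2*z)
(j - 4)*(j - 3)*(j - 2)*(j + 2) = j^4 - 7*j^3 + 8*j^2 + 28*j - 48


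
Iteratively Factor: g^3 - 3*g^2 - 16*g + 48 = (g - 4)*(g^2 + g - 12) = (g - 4)*(g - 3)*(g + 4)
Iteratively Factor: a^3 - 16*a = (a)*(a^2 - 16) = a*(a - 4)*(a + 4)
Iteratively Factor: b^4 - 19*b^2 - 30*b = (b - 5)*(b^3 + 5*b^2 + 6*b) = (b - 5)*(b + 3)*(b^2 + 2*b) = b*(b - 5)*(b + 3)*(b + 2)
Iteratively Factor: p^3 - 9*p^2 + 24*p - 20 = (p - 5)*(p^2 - 4*p + 4) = (p - 5)*(p - 2)*(p - 2)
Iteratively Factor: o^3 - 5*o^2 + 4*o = (o - 1)*(o^2 - 4*o) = (o - 4)*(o - 1)*(o)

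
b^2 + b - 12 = (b - 3)*(b + 4)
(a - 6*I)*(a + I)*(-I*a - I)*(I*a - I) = a^4 - 5*I*a^3 + 5*a^2 + 5*I*a - 6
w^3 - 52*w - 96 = (w - 8)*(w + 2)*(w + 6)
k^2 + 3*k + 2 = (k + 1)*(k + 2)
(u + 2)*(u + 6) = u^2 + 8*u + 12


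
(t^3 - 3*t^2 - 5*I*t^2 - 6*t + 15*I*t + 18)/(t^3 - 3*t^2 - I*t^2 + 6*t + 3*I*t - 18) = (t - 2*I)/(t + 2*I)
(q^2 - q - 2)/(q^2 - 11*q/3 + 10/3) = 3*(q + 1)/(3*q - 5)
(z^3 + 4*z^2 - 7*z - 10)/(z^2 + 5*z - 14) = (z^2 + 6*z + 5)/(z + 7)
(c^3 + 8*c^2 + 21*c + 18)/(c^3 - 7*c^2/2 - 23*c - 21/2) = 2*(c^2 + 5*c + 6)/(2*c^2 - 13*c - 7)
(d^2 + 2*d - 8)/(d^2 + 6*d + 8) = (d - 2)/(d + 2)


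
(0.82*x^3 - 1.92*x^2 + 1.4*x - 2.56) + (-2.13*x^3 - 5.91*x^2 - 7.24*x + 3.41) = -1.31*x^3 - 7.83*x^2 - 5.84*x + 0.85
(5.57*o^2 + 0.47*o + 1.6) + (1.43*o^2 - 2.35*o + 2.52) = 7.0*o^2 - 1.88*o + 4.12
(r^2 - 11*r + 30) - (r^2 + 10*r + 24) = 6 - 21*r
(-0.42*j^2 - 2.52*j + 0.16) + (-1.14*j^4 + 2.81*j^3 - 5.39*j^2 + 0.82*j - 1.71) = -1.14*j^4 + 2.81*j^3 - 5.81*j^2 - 1.7*j - 1.55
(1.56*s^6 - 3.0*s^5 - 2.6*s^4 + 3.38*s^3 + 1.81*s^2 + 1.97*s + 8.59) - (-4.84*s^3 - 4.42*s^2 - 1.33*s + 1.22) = 1.56*s^6 - 3.0*s^5 - 2.6*s^4 + 8.22*s^3 + 6.23*s^2 + 3.3*s + 7.37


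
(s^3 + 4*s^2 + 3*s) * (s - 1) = s^4 + 3*s^3 - s^2 - 3*s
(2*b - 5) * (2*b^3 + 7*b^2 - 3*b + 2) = 4*b^4 + 4*b^3 - 41*b^2 + 19*b - 10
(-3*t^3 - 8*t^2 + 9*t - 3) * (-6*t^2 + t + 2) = 18*t^5 + 45*t^4 - 68*t^3 + 11*t^2 + 15*t - 6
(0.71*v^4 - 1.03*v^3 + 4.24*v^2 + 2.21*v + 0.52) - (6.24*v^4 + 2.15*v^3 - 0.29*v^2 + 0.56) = -5.53*v^4 - 3.18*v^3 + 4.53*v^2 + 2.21*v - 0.04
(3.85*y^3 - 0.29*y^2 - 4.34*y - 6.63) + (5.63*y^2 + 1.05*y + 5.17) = 3.85*y^3 + 5.34*y^2 - 3.29*y - 1.46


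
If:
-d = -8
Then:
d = 8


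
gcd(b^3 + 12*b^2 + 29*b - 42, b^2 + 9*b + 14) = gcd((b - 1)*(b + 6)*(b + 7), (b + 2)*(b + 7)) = b + 7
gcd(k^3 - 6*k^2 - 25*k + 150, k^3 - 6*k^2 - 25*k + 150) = k^3 - 6*k^2 - 25*k + 150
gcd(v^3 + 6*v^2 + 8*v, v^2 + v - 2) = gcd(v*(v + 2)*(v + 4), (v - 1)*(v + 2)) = v + 2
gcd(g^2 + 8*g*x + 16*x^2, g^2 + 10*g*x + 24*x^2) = g + 4*x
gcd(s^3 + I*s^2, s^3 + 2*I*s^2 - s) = s^2 + I*s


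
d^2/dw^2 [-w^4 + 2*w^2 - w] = 4 - 12*w^2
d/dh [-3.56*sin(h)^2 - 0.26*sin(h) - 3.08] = -(7.12*sin(h) + 0.26)*cos(h)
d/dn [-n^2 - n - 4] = -2*n - 1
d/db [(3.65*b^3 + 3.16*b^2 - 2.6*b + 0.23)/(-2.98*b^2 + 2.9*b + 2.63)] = (-10.877*b^4 + 21.17*b^3 + 30.2145*b^2 + 17.9924*b - 7.505)/(8.8804*b^4 - 17.284*b^3 - 7.2648*b^2 + 15.254*b + 6.9169)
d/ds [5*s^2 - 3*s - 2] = 10*s - 3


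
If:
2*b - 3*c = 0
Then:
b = 3*c/2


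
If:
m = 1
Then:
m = 1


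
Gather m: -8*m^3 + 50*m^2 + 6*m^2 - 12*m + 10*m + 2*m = -8*m^3 + 56*m^2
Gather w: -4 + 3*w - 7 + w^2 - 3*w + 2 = w^2 - 9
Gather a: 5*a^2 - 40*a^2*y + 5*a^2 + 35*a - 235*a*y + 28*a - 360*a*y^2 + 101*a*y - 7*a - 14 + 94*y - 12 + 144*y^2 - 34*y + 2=a^2*(10 - 40*y) + a*(-360*y^2 - 134*y + 56) + 144*y^2 + 60*y - 24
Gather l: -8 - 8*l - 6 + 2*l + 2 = -6*l - 12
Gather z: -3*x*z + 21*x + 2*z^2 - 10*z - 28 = 21*x + 2*z^2 + z*(-3*x - 10) - 28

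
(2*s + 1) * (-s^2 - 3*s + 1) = -2*s^3 - 7*s^2 - s + 1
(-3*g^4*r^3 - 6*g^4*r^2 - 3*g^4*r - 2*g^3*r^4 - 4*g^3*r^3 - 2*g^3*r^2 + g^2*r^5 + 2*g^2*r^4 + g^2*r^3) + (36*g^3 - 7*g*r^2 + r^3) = -3*g^4*r^3 - 6*g^4*r^2 - 3*g^4*r - 2*g^3*r^4 - 4*g^3*r^3 - 2*g^3*r^2 + 36*g^3 + g^2*r^5 + 2*g^2*r^4 + g^2*r^3 - 7*g*r^2 + r^3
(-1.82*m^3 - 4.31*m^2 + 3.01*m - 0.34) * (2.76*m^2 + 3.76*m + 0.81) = -5.0232*m^5 - 18.7388*m^4 - 9.3722*m^3 + 6.8881*m^2 + 1.1597*m - 0.2754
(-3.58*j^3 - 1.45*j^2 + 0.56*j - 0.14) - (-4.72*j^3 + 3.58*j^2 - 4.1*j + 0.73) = 1.14*j^3 - 5.03*j^2 + 4.66*j - 0.87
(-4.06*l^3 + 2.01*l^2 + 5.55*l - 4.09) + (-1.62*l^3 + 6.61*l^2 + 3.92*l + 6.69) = -5.68*l^3 + 8.62*l^2 + 9.47*l + 2.6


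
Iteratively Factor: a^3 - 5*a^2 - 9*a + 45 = (a - 5)*(a^2 - 9) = (a - 5)*(a + 3)*(a - 3)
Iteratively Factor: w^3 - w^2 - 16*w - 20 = (w + 2)*(w^2 - 3*w - 10) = (w - 5)*(w + 2)*(w + 2)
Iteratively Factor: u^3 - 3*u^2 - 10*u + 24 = (u - 2)*(u^2 - u - 12) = (u - 4)*(u - 2)*(u + 3)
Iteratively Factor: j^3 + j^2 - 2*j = (j - 1)*(j^2 + 2*j) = (j - 1)*(j + 2)*(j)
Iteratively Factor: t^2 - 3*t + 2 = (t - 1)*(t - 2)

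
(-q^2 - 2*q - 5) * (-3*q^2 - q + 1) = 3*q^4 + 7*q^3 + 16*q^2 + 3*q - 5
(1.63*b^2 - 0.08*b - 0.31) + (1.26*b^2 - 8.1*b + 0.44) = 2.89*b^2 - 8.18*b + 0.13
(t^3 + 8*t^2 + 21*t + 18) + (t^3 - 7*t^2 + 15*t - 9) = 2*t^3 + t^2 + 36*t + 9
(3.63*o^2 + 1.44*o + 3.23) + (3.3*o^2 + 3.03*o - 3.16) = 6.93*o^2 + 4.47*o + 0.0699999999999998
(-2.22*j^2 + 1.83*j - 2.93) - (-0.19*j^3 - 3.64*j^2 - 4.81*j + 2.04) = 0.19*j^3 + 1.42*j^2 + 6.64*j - 4.97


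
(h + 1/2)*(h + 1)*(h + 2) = h^3 + 7*h^2/2 + 7*h/2 + 1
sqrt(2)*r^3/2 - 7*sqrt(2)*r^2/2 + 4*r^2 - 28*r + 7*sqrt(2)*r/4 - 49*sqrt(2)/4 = (r - 7)*(r + 7*sqrt(2)/2)*(sqrt(2)*r/2 + 1/2)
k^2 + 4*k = k*(k + 4)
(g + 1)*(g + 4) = g^2 + 5*g + 4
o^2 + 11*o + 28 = (o + 4)*(o + 7)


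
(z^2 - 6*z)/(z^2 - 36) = z/(z + 6)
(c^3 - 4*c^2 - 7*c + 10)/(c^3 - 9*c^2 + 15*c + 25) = (c^2 + c - 2)/(c^2 - 4*c - 5)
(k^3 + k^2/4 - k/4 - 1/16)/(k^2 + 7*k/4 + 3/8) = (4*k^2 - 1)/(2*(2*k + 3))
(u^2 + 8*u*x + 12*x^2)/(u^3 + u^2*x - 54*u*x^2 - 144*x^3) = (-u - 2*x)/(-u^2 + 5*u*x + 24*x^2)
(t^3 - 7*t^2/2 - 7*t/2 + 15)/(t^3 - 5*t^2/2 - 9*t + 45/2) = (t + 2)/(t + 3)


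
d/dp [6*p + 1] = 6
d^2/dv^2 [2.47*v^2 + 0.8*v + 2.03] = 4.94000000000000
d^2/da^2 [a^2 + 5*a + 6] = 2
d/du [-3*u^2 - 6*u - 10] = -6*u - 6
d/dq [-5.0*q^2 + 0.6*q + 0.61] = 0.6 - 10.0*q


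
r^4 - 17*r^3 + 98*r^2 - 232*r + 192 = (r - 8)*(r - 4)*(r - 3)*(r - 2)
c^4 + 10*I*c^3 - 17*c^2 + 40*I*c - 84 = (c - 2*I)*(c + 2*I)*(c + 3*I)*(c + 7*I)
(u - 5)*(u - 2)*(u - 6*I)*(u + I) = u^4 - 7*u^3 - 5*I*u^3 + 16*u^2 + 35*I*u^2 - 42*u - 50*I*u + 60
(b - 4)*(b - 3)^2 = b^3 - 10*b^2 + 33*b - 36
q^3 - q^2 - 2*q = q*(q - 2)*(q + 1)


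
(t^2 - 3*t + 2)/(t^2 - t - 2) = (t - 1)/(t + 1)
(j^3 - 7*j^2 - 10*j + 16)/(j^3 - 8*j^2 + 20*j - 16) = (j^3 - 7*j^2 - 10*j + 16)/(j^3 - 8*j^2 + 20*j - 16)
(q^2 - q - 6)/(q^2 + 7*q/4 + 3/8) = 8*(q^2 - q - 6)/(8*q^2 + 14*q + 3)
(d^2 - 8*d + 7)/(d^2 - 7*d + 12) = (d^2 - 8*d + 7)/(d^2 - 7*d + 12)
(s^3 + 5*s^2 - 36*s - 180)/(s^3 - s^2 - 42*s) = (s^2 - s - 30)/(s*(s - 7))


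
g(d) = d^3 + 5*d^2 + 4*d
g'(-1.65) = -4.33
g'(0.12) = 5.24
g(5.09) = 281.77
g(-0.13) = -0.44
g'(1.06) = 17.97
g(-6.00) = -60.00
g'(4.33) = 103.55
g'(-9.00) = 157.00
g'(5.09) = 132.62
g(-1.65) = 2.52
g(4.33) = 192.25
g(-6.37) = -81.07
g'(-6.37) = 62.03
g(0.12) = 0.55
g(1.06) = 11.05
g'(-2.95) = 0.61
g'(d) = 3*d^2 + 10*d + 4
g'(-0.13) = 2.75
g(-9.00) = -360.00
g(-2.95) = 6.04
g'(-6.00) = 52.00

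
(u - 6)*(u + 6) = u^2 - 36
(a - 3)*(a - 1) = a^2 - 4*a + 3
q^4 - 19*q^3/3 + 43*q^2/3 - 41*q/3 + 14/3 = (q - 7/3)*(q - 2)*(q - 1)^2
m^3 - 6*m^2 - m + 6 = (m - 6)*(m - 1)*(m + 1)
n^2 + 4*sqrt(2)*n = n*(n + 4*sqrt(2))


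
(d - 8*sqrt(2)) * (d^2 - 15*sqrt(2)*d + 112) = d^3 - 23*sqrt(2)*d^2 + 352*d - 896*sqrt(2)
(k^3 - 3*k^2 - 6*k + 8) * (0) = 0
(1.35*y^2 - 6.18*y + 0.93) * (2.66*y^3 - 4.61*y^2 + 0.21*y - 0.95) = 3.591*y^5 - 22.6623*y^4 + 31.2471*y^3 - 6.8676*y^2 + 6.0663*y - 0.8835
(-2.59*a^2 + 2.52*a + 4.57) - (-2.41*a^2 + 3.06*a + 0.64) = -0.18*a^2 - 0.54*a + 3.93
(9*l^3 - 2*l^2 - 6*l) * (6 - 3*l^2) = -27*l^5 + 6*l^4 + 72*l^3 - 12*l^2 - 36*l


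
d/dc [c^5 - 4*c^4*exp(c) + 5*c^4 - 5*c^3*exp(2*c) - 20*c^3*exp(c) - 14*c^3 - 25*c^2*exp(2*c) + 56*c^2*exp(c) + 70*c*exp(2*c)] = -4*c^4*exp(c) + 5*c^4 - 10*c^3*exp(2*c) - 36*c^3*exp(c) + 20*c^3 - 65*c^2*exp(2*c) - 4*c^2*exp(c) - 42*c^2 + 90*c*exp(2*c) + 112*c*exp(c) + 70*exp(2*c)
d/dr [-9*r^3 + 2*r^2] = r*(4 - 27*r)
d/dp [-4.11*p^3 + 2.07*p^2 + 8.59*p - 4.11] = -12.33*p^2 + 4.14*p + 8.59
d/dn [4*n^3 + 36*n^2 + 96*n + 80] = 12*n^2 + 72*n + 96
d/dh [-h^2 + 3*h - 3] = 3 - 2*h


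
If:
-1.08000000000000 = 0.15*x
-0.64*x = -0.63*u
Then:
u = -7.31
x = -7.20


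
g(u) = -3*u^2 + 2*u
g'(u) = 2 - 6*u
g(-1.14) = -6.18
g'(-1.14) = 8.84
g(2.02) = -8.20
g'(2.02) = -10.12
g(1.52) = -3.89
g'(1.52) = -7.12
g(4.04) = -40.88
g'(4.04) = -22.24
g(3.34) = -26.79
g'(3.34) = -18.04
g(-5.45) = -100.01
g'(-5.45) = 34.70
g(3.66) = -32.87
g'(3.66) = -19.96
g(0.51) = 0.24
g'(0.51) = -1.06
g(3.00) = -21.00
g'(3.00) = -16.00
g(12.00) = -408.00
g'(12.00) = -70.00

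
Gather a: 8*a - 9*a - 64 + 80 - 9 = 7 - a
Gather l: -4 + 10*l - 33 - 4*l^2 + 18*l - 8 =-4*l^2 + 28*l - 45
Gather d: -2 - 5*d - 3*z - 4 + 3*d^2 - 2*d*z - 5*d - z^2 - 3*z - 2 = 3*d^2 + d*(-2*z - 10) - z^2 - 6*z - 8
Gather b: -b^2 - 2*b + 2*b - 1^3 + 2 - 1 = -b^2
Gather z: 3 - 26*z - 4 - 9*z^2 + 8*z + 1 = -9*z^2 - 18*z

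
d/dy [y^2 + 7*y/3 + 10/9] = 2*y + 7/3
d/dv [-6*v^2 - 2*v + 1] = -12*v - 2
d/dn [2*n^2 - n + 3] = 4*n - 1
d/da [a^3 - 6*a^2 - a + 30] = 3*a^2 - 12*a - 1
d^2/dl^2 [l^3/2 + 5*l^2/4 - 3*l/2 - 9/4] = 3*l + 5/2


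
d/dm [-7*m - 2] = -7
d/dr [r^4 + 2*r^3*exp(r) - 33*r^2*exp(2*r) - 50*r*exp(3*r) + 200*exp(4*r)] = 2*r^3*exp(r) + 4*r^3 - 66*r^2*exp(2*r) + 6*r^2*exp(r) - 150*r*exp(3*r) - 66*r*exp(2*r) + 800*exp(4*r) - 50*exp(3*r)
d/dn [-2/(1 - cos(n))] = 2*sin(n)/(cos(n) - 1)^2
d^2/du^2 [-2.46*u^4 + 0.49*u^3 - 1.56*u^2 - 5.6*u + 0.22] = -29.52*u^2 + 2.94*u - 3.12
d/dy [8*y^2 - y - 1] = 16*y - 1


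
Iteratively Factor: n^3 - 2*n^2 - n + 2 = (n - 1)*(n^2 - n - 2) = (n - 2)*(n - 1)*(n + 1)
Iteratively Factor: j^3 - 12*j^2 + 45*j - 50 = (j - 2)*(j^2 - 10*j + 25) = (j - 5)*(j - 2)*(j - 5)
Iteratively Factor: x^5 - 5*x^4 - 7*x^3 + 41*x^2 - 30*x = (x - 1)*(x^4 - 4*x^3 - 11*x^2 + 30*x) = (x - 5)*(x - 1)*(x^3 + x^2 - 6*x) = (x - 5)*(x - 1)*(x + 3)*(x^2 - 2*x) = (x - 5)*(x - 2)*(x - 1)*(x + 3)*(x)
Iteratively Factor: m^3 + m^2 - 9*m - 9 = (m + 1)*(m^2 - 9) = (m + 1)*(m + 3)*(m - 3)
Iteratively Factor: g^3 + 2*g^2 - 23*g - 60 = (g + 4)*(g^2 - 2*g - 15) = (g + 3)*(g + 4)*(g - 5)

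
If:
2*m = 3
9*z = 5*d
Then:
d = 9*z/5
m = 3/2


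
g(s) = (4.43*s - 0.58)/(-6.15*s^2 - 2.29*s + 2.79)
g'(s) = (4.43*s - 0.58)*(12.3*s + 2.29)/(-6.15*s^2 - 2.29*s + 2.79)^2 + 4.43/(-6.15*s^2 - 2.29*s + 2.79) = (27.2445*s^2 - 7.134*s + 11.0315)/(37.8225*s^4 + 28.167*s^3 - 29.0729*s^2 - 12.7782*s + 7.7841)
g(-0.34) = -0.73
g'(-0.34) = 2.03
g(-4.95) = 0.16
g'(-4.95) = 0.04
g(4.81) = -0.14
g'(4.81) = 0.03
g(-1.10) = 2.56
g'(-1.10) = 11.40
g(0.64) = -1.89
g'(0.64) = 12.35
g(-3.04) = 0.30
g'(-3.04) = 0.13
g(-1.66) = 0.77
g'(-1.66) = 0.91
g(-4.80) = 0.17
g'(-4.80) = 0.04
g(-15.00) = 0.05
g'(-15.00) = 0.00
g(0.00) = -0.21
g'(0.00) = 1.42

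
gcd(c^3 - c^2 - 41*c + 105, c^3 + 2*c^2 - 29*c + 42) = c^2 + 4*c - 21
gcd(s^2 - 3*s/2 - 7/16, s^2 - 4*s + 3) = 1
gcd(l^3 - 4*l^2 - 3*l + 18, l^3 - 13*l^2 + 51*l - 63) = l^2 - 6*l + 9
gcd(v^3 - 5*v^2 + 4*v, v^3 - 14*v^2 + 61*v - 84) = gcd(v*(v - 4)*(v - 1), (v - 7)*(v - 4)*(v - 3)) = v - 4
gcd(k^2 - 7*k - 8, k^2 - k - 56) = k - 8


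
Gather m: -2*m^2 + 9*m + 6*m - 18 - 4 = -2*m^2 + 15*m - 22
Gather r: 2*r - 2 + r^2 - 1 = r^2 + 2*r - 3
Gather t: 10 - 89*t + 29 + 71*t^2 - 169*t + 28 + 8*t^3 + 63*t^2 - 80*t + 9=8*t^3 + 134*t^2 - 338*t + 76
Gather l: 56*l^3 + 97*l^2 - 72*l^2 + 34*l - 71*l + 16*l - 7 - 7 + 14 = 56*l^3 + 25*l^2 - 21*l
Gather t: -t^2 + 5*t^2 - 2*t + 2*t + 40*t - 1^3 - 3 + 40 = 4*t^2 + 40*t + 36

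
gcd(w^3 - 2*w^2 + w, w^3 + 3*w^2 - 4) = w - 1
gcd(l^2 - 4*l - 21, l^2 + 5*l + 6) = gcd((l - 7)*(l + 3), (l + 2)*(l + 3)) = l + 3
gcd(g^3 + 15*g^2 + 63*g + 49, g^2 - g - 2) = g + 1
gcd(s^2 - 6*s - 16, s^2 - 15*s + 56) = s - 8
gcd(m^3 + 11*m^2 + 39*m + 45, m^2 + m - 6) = m + 3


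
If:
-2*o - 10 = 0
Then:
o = -5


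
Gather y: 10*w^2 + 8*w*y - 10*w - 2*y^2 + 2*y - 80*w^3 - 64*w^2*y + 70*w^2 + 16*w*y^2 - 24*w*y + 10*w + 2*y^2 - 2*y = -80*w^3 + 80*w^2 + 16*w*y^2 + y*(-64*w^2 - 16*w)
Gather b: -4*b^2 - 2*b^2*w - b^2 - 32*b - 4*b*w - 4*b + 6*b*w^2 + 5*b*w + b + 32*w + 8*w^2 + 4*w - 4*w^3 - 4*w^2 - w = b^2*(-2*w - 5) + b*(6*w^2 + w - 35) - 4*w^3 + 4*w^2 + 35*w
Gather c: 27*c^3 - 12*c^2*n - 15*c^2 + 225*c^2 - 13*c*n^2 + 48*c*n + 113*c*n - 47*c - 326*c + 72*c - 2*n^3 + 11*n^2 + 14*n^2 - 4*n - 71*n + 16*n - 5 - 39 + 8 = 27*c^3 + c^2*(210 - 12*n) + c*(-13*n^2 + 161*n - 301) - 2*n^3 + 25*n^2 - 59*n - 36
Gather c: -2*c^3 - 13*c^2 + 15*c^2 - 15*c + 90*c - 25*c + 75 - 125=-2*c^3 + 2*c^2 + 50*c - 50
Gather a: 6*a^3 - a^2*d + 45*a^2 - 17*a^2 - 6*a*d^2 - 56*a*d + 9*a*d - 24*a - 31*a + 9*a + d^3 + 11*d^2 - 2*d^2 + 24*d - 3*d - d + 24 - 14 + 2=6*a^3 + a^2*(28 - d) + a*(-6*d^2 - 47*d - 46) + d^3 + 9*d^2 + 20*d + 12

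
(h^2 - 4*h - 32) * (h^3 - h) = h^5 - 4*h^4 - 33*h^3 + 4*h^2 + 32*h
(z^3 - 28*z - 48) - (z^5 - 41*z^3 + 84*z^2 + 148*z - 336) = -z^5 + 42*z^3 - 84*z^2 - 176*z + 288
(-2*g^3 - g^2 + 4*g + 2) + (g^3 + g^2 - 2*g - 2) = -g^3 + 2*g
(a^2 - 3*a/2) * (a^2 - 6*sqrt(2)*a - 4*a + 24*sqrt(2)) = a^4 - 6*sqrt(2)*a^3 - 11*a^3/2 + 6*a^2 + 33*sqrt(2)*a^2 - 36*sqrt(2)*a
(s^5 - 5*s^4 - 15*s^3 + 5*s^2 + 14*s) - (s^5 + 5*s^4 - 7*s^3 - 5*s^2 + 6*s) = -10*s^4 - 8*s^3 + 10*s^2 + 8*s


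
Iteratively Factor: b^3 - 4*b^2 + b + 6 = (b - 3)*(b^2 - b - 2) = (b - 3)*(b + 1)*(b - 2)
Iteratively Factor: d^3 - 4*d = (d + 2)*(d^2 - 2*d) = (d - 2)*(d + 2)*(d)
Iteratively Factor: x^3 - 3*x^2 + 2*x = (x - 2)*(x^2 - x) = x*(x - 2)*(x - 1)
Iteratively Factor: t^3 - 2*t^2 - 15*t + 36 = (t + 4)*(t^2 - 6*t + 9) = (t - 3)*(t + 4)*(t - 3)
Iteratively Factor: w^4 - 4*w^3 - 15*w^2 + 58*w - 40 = (w - 5)*(w^3 + w^2 - 10*w + 8) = (w - 5)*(w - 2)*(w^2 + 3*w - 4) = (w - 5)*(w - 2)*(w - 1)*(w + 4)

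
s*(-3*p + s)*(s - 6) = -3*p*s^2 + 18*p*s + s^3 - 6*s^2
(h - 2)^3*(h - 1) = h^4 - 7*h^3 + 18*h^2 - 20*h + 8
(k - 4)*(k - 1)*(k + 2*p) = k^3 + 2*k^2*p - 5*k^2 - 10*k*p + 4*k + 8*p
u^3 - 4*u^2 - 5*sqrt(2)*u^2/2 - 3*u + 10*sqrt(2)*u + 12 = (u - 4)*(u - 3*sqrt(2))*(u + sqrt(2)/2)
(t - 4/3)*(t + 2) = t^2 + 2*t/3 - 8/3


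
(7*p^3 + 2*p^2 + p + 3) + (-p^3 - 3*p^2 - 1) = 6*p^3 - p^2 + p + 2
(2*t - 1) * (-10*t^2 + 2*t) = -20*t^3 + 14*t^2 - 2*t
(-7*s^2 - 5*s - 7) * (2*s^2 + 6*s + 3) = -14*s^4 - 52*s^3 - 65*s^2 - 57*s - 21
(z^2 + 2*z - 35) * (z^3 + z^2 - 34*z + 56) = z^5 + 3*z^4 - 67*z^3 - 47*z^2 + 1302*z - 1960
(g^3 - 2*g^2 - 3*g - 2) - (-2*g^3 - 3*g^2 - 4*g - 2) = 3*g^3 + g^2 + g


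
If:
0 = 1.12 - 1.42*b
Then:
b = 0.79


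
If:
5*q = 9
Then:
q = 9/5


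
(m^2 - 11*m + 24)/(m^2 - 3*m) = (m - 8)/m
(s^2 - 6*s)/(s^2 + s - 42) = s/(s + 7)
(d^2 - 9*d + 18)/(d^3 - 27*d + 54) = (d - 6)/(d^2 + 3*d - 18)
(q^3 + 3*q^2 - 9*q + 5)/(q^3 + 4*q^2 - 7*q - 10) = (q^2 - 2*q + 1)/(q^2 - q - 2)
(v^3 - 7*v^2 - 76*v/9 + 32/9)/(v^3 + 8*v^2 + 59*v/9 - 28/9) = (v - 8)/(v + 7)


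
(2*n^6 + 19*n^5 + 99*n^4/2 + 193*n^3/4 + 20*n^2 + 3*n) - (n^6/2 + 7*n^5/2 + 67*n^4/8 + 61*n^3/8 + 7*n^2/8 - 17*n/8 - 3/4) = 3*n^6/2 + 31*n^5/2 + 329*n^4/8 + 325*n^3/8 + 153*n^2/8 + 41*n/8 + 3/4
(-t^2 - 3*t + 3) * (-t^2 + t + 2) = t^4 + 2*t^3 - 8*t^2 - 3*t + 6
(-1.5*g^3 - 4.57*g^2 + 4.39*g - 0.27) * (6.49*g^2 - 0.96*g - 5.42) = -9.735*g^5 - 28.2193*g^4 + 41.0083*g^3 + 18.8027*g^2 - 23.5346*g + 1.4634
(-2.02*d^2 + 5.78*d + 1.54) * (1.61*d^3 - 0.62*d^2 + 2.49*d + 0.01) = -3.2522*d^5 + 10.5582*d^4 - 6.134*d^3 + 13.4172*d^2 + 3.8924*d + 0.0154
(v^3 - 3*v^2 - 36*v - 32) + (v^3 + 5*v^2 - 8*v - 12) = 2*v^3 + 2*v^2 - 44*v - 44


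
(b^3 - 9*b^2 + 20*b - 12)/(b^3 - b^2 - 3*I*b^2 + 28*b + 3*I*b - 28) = (b^2 - 8*b + 12)/(b^2 - 3*I*b + 28)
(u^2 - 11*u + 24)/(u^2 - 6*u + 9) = (u - 8)/(u - 3)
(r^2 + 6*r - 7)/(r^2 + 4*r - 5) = (r + 7)/(r + 5)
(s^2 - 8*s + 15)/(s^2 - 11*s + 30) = (s - 3)/(s - 6)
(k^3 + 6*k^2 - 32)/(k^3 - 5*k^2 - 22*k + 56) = (k + 4)/(k - 7)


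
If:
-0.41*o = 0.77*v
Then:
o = -1.8780487804878*v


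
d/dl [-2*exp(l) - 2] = -2*exp(l)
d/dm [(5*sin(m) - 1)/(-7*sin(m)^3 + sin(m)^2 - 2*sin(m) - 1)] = (70*sin(m)^3 - 26*sin(m)^2 + 2*sin(m) - 7)*cos(m)/(7*sin(m)^3 - sin(m)^2 + 2*sin(m) + 1)^2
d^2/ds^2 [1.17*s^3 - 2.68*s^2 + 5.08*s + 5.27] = 7.02*s - 5.36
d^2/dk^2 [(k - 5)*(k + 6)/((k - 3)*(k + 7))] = 6*(-k^3 - 9*k^2 - 99*k - 195)/(k^6 + 12*k^5 - 15*k^4 - 440*k^3 + 315*k^2 + 5292*k - 9261)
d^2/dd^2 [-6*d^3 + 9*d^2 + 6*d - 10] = 18 - 36*d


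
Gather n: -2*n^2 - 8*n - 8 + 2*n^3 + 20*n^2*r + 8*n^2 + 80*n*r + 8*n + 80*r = 2*n^3 + n^2*(20*r + 6) + 80*n*r + 80*r - 8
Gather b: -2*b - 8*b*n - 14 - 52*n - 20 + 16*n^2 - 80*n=b*(-8*n - 2) + 16*n^2 - 132*n - 34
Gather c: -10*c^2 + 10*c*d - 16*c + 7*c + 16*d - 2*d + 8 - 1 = -10*c^2 + c*(10*d - 9) + 14*d + 7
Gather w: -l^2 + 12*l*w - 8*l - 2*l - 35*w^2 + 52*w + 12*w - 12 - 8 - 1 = -l^2 - 10*l - 35*w^2 + w*(12*l + 64) - 21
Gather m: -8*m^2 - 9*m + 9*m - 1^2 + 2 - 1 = -8*m^2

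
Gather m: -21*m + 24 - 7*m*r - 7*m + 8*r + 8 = m*(-7*r - 28) + 8*r + 32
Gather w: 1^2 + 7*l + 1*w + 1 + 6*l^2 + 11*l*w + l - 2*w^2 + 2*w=6*l^2 + 8*l - 2*w^2 + w*(11*l + 3) + 2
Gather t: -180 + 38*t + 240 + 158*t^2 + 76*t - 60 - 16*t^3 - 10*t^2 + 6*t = -16*t^3 + 148*t^2 + 120*t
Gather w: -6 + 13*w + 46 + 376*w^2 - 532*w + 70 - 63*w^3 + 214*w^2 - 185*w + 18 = -63*w^3 + 590*w^2 - 704*w + 128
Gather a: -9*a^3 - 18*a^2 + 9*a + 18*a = -9*a^3 - 18*a^2 + 27*a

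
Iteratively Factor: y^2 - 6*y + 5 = (y - 5)*(y - 1)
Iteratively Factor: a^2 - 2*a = (a - 2)*(a)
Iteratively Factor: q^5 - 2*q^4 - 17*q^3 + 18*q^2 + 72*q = (q + 2)*(q^4 - 4*q^3 - 9*q^2 + 36*q) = (q - 4)*(q + 2)*(q^3 - 9*q) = (q - 4)*(q + 2)*(q + 3)*(q^2 - 3*q) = (q - 4)*(q - 3)*(q + 2)*(q + 3)*(q)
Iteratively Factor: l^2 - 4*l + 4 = (l - 2)*(l - 2)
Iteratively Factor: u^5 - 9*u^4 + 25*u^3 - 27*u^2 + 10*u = (u - 1)*(u^4 - 8*u^3 + 17*u^2 - 10*u) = (u - 5)*(u - 1)*(u^3 - 3*u^2 + 2*u) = (u - 5)*(u - 2)*(u - 1)*(u^2 - u) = (u - 5)*(u - 2)*(u - 1)^2*(u)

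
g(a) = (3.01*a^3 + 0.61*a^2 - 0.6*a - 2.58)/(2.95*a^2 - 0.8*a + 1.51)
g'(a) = (0.8 - 5.9*a)*(3.01*a^3 + 0.61*a^2 - 0.6*a - 2.58)/(2.95*a^2 - 0.8*a + 1.51)^2 + (9.03*a^2 + 1.22*a - 0.6)/(2.95*a^2 - 0.8*a + 1.51) = (8.8795*a^4 - 4.816*a^3 + 14.9173*a^2 + 17.0642*a - 2.97)/(8.7025*a^4 - 4.72*a^3 + 9.549*a^2 - 2.416*a + 2.2801)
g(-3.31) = -2.83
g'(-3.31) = 1.01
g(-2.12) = -1.65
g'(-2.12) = 0.93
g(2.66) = 2.80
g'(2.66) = 1.22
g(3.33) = 3.59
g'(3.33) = 1.14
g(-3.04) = -2.55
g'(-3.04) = 1.00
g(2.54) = 2.66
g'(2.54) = 1.25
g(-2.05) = -1.59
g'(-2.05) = 0.92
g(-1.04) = -0.85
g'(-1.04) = 0.37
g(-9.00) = -8.65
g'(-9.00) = 1.02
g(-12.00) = -11.72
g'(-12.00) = 1.02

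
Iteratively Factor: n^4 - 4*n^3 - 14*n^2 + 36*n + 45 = (n + 3)*(n^3 - 7*n^2 + 7*n + 15) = (n + 1)*(n + 3)*(n^2 - 8*n + 15) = (n - 5)*(n + 1)*(n + 3)*(n - 3)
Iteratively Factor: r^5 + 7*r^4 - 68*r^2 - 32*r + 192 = (r - 2)*(r^4 + 9*r^3 + 18*r^2 - 32*r - 96) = (r - 2)*(r + 4)*(r^3 + 5*r^2 - 2*r - 24) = (r - 2)^2*(r + 4)*(r^2 + 7*r + 12) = (r - 2)^2*(r + 4)^2*(r + 3)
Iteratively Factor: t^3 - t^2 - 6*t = (t + 2)*(t^2 - 3*t) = t*(t + 2)*(t - 3)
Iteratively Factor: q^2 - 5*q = (q - 5)*(q)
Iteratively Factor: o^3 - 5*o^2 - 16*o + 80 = (o + 4)*(o^2 - 9*o + 20) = (o - 5)*(o + 4)*(o - 4)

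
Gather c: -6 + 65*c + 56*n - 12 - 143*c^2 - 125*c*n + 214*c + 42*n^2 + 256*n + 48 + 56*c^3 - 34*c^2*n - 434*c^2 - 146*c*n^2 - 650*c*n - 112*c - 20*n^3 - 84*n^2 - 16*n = 56*c^3 + c^2*(-34*n - 577) + c*(-146*n^2 - 775*n + 167) - 20*n^3 - 42*n^2 + 296*n + 30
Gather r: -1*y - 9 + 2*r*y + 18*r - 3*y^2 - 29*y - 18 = r*(2*y + 18) - 3*y^2 - 30*y - 27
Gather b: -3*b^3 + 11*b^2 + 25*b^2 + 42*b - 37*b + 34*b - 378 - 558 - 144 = -3*b^3 + 36*b^2 + 39*b - 1080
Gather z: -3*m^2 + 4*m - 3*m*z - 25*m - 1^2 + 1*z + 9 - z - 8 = -3*m^2 - 3*m*z - 21*m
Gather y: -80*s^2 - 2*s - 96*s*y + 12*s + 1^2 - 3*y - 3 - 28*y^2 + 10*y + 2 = -80*s^2 + 10*s - 28*y^2 + y*(7 - 96*s)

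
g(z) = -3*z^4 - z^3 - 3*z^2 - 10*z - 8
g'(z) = -12*z^3 - 3*z^2 - 6*z - 10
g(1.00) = -25.00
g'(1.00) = -31.00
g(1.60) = -55.44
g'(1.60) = -76.43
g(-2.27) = -68.72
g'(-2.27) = 128.53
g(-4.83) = -1549.72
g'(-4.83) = 1301.14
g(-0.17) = -6.38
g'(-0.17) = -9.01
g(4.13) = -1043.73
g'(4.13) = -931.29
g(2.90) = -298.80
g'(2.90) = -345.30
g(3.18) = -409.08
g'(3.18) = -445.31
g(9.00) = -20753.00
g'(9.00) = -9055.00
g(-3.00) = -221.00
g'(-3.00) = 305.00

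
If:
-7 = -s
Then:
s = 7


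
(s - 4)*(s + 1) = s^2 - 3*s - 4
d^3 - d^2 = d^2*(d - 1)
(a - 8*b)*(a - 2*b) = a^2 - 10*a*b + 16*b^2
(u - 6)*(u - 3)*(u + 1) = u^3 - 8*u^2 + 9*u + 18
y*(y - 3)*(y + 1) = y^3 - 2*y^2 - 3*y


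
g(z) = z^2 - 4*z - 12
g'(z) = 2*z - 4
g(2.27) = -15.93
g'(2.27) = 0.54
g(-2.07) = 0.56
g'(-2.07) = -8.14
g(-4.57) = 27.16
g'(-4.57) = -13.14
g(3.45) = -13.90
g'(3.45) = 2.90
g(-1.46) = -4.03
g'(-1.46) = -6.92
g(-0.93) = -7.42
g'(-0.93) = -5.86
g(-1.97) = -0.24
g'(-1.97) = -7.94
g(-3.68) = 16.26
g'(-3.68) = -11.36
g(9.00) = 33.00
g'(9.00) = 14.00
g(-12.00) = 180.00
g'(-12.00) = -28.00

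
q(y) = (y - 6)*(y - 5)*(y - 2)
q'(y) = (y - 6)*(y - 5) + (y - 6)*(y - 2) + (y - 5)*(y - 2) = 3*y^2 - 26*y + 52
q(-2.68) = -311.98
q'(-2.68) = 143.23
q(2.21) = 2.22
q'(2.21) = 9.19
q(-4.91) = -747.10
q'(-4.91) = 251.98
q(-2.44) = -278.80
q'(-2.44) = 133.30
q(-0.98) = -124.39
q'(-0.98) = 80.36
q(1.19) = -14.84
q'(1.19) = 25.31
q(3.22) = 6.04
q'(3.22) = -0.61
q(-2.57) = -296.48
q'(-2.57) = 138.63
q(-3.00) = -360.00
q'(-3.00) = 157.00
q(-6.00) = -1056.00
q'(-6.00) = 316.00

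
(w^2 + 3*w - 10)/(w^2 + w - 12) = (w^2 + 3*w - 10)/(w^2 + w - 12)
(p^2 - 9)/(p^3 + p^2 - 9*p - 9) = 1/(p + 1)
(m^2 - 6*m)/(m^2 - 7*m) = (m - 6)/(m - 7)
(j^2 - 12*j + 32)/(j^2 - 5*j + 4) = (j - 8)/(j - 1)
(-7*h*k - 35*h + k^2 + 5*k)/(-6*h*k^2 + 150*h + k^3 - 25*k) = (7*h - k)/(6*h*k - 30*h - k^2 + 5*k)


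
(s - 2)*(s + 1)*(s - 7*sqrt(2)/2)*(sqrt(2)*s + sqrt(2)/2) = sqrt(2)*s^4 - 7*s^3 - sqrt(2)*s^3/2 - 5*sqrt(2)*s^2/2 + 7*s^2/2 - sqrt(2)*s + 35*s/2 + 7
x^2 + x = x*(x + 1)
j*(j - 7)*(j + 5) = j^3 - 2*j^2 - 35*j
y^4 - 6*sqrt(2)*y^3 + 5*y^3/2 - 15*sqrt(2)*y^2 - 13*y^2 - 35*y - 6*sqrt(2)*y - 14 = (y + 1/2)*(y + 2)*(y - 7*sqrt(2))*(y + sqrt(2))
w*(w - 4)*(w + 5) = w^3 + w^2 - 20*w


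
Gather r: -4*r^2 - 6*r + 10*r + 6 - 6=-4*r^2 + 4*r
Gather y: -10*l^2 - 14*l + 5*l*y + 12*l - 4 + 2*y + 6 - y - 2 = -10*l^2 - 2*l + y*(5*l + 1)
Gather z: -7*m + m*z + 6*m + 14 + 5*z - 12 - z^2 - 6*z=-m - z^2 + z*(m - 1) + 2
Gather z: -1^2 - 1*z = -z - 1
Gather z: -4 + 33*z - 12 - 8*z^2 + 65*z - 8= -8*z^2 + 98*z - 24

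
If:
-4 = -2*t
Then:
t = 2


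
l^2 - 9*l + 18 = (l - 6)*(l - 3)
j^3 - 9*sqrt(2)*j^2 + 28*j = j*(j - 7*sqrt(2))*(j - 2*sqrt(2))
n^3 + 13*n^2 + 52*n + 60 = (n + 2)*(n + 5)*(n + 6)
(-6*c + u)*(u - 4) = -6*c*u + 24*c + u^2 - 4*u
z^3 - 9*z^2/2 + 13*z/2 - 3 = (z - 2)*(z - 3/2)*(z - 1)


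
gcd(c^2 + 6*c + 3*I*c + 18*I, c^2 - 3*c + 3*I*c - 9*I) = c + 3*I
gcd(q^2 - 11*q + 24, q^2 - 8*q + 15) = q - 3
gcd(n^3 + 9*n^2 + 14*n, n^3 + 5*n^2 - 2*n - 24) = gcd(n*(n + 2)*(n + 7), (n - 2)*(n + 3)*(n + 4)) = 1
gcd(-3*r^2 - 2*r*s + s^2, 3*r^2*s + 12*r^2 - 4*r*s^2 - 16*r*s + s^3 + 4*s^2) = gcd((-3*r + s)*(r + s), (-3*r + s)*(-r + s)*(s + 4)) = 3*r - s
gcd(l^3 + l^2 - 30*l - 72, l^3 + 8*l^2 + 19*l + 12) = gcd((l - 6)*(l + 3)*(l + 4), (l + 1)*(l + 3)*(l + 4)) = l^2 + 7*l + 12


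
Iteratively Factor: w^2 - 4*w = (w)*(w - 4)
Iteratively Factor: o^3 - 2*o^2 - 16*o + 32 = (o - 4)*(o^2 + 2*o - 8) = (o - 4)*(o + 4)*(o - 2)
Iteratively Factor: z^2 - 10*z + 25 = (z - 5)*(z - 5)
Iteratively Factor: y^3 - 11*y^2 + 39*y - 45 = (y - 3)*(y^2 - 8*y + 15) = (y - 5)*(y - 3)*(y - 3)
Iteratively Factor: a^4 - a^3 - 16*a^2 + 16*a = (a)*(a^3 - a^2 - 16*a + 16) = a*(a - 4)*(a^2 + 3*a - 4) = a*(a - 4)*(a + 4)*(a - 1)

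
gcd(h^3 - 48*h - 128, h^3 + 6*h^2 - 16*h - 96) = h + 4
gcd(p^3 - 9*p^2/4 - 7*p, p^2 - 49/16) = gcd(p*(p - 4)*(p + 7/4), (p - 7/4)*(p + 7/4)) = p + 7/4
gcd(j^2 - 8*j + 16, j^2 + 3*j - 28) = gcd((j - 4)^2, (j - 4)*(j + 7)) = j - 4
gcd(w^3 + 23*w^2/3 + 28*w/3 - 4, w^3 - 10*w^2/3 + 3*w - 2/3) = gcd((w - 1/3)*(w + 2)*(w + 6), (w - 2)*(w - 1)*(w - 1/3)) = w - 1/3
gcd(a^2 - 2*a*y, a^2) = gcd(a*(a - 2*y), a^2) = a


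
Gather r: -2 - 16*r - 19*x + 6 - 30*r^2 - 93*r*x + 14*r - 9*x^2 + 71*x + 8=-30*r^2 + r*(-93*x - 2) - 9*x^2 + 52*x + 12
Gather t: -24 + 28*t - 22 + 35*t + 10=63*t - 36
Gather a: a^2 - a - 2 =a^2 - a - 2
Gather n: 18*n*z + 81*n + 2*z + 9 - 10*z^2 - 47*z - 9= n*(18*z + 81) - 10*z^2 - 45*z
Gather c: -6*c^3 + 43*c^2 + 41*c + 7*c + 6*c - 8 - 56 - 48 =-6*c^3 + 43*c^2 + 54*c - 112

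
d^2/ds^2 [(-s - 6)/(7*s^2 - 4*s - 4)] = 2*(4*(s + 6)*(7*s - 2)^2 + (21*s + 38)*(-7*s^2 + 4*s + 4))/(-7*s^2 + 4*s + 4)^3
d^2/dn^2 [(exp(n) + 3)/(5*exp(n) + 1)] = (70*exp(n) - 14)*exp(n)/(125*exp(3*n) + 75*exp(2*n) + 15*exp(n) + 1)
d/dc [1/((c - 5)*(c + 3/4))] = 4*(17 - 8*c)/(16*c^4 - 136*c^3 + 169*c^2 + 510*c + 225)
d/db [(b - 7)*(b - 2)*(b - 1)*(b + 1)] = 4*b^3 - 27*b^2 + 26*b + 9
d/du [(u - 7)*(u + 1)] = 2*u - 6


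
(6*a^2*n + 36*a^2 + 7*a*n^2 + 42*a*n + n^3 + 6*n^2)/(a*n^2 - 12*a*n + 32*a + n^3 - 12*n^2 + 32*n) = (6*a*n + 36*a + n^2 + 6*n)/(n^2 - 12*n + 32)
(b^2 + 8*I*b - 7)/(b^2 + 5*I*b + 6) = (b^2 + 8*I*b - 7)/(b^2 + 5*I*b + 6)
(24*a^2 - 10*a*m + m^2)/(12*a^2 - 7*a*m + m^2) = (6*a - m)/(3*a - m)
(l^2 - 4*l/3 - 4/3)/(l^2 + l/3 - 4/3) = (3*l^2 - 4*l - 4)/(3*l^2 + l - 4)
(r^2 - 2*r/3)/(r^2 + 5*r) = (r - 2/3)/(r + 5)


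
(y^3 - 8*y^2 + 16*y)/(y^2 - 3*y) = (y^2 - 8*y + 16)/(y - 3)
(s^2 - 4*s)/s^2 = (s - 4)/s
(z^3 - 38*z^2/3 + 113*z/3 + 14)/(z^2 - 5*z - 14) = (z^2 - 17*z/3 - 2)/(z + 2)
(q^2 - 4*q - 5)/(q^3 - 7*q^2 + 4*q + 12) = (q - 5)/(q^2 - 8*q + 12)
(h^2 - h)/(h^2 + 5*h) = (h - 1)/(h + 5)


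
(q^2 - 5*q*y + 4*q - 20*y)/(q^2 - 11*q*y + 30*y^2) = (-q - 4)/(-q + 6*y)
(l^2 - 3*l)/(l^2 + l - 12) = l/(l + 4)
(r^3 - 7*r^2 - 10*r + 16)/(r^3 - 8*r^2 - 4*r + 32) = (r - 1)/(r - 2)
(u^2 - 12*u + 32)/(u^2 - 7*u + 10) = (u^2 - 12*u + 32)/(u^2 - 7*u + 10)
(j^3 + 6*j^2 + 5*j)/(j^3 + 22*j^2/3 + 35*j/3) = 3*(j + 1)/(3*j + 7)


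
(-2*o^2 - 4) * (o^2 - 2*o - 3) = -2*o^4 + 4*o^3 + 2*o^2 + 8*o + 12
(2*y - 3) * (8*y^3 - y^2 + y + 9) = 16*y^4 - 26*y^3 + 5*y^2 + 15*y - 27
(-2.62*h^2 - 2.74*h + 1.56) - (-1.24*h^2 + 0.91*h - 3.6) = -1.38*h^2 - 3.65*h + 5.16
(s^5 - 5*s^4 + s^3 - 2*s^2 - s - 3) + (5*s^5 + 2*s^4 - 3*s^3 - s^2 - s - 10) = 6*s^5 - 3*s^4 - 2*s^3 - 3*s^2 - 2*s - 13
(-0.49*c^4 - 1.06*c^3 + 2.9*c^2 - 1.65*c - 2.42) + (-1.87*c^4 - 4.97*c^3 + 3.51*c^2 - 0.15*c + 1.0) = -2.36*c^4 - 6.03*c^3 + 6.41*c^2 - 1.8*c - 1.42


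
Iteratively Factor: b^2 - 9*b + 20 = (b - 4)*(b - 5)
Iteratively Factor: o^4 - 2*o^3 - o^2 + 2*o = (o - 2)*(o^3 - o) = (o - 2)*(o + 1)*(o^2 - o) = o*(o - 2)*(o + 1)*(o - 1)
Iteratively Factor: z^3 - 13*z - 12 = (z + 1)*(z^2 - z - 12) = (z - 4)*(z + 1)*(z + 3)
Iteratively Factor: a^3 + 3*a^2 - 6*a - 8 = (a + 1)*(a^2 + 2*a - 8) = (a + 1)*(a + 4)*(a - 2)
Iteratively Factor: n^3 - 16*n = (n)*(n^2 - 16) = n*(n - 4)*(n + 4)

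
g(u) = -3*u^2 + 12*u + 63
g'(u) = 12 - 6*u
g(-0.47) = 56.70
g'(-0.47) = 14.82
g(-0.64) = 54.09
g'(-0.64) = 15.84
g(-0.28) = 59.40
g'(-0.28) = 13.68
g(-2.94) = 1.79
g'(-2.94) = 29.64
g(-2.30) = 19.53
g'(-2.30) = 25.80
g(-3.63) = -20.09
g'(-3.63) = 33.78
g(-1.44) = 39.50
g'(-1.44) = 20.64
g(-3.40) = -12.48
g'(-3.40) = 32.40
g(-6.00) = -117.00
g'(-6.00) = 48.00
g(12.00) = -225.00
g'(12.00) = -60.00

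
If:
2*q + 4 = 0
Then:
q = -2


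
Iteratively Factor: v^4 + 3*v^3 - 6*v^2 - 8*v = (v)*(v^3 + 3*v^2 - 6*v - 8) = v*(v + 4)*(v^2 - v - 2) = v*(v + 1)*(v + 4)*(v - 2)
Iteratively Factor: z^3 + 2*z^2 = (z)*(z^2 + 2*z) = z^2*(z + 2)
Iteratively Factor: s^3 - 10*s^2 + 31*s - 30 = (s - 5)*(s^2 - 5*s + 6) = (s - 5)*(s - 3)*(s - 2)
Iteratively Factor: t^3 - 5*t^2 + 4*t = (t - 1)*(t^2 - 4*t) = t*(t - 1)*(t - 4)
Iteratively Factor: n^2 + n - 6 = (n - 2)*(n + 3)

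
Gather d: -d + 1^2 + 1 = 2 - d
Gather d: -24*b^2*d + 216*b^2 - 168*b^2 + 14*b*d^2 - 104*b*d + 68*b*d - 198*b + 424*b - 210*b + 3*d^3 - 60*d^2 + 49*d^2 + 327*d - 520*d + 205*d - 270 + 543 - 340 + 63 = 48*b^2 + 16*b + 3*d^3 + d^2*(14*b - 11) + d*(-24*b^2 - 36*b + 12) - 4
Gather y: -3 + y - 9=y - 12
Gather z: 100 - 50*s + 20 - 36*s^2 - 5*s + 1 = -36*s^2 - 55*s + 121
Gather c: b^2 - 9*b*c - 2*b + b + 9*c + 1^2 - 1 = b^2 - b + c*(9 - 9*b)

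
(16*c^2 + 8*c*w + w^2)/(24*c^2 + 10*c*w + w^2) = (4*c + w)/(6*c + w)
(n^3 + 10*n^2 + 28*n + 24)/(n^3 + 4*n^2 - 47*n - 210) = (n^2 + 4*n + 4)/(n^2 - 2*n - 35)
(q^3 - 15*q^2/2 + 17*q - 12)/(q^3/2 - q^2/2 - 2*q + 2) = (2*q^2 - 11*q + 12)/(q^2 + q - 2)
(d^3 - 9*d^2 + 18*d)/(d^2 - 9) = d*(d - 6)/(d + 3)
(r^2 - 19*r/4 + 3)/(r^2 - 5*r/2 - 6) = (4*r - 3)/(2*(2*r + 3))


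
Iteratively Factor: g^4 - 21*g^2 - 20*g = (g - 5)*(g^3 + 5*g^2 + 4*g) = (g - 5)*(g + 4)*(g^2 + g) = g*(g - 5)*(g + 4)*(g + 1)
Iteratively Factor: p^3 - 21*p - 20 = (p + 1)*(p^2 - p - 20) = (p - 5)*(p + 1)*(p + 4)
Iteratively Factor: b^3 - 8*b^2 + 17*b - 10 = (b - 5)*(b^2 - 3*b + 2) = (b - 5)*(b - 1)*(b - 2)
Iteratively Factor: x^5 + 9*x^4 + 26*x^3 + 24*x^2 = (x + 4)*(x^4 + 5*x^3 + 6*x^2) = (x + 2)*(x + 4)*(x^3 + 3*x^2) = x*(x + 2)*(x + 4)*(x^2 + 3*x) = x*(x + 2)*(x + 3)*(x + 4)*(x)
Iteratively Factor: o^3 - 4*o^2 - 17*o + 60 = (o + 4)*(o^2 - 8*o + 15) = (o - 5)*(o + 4)*(o - 3)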